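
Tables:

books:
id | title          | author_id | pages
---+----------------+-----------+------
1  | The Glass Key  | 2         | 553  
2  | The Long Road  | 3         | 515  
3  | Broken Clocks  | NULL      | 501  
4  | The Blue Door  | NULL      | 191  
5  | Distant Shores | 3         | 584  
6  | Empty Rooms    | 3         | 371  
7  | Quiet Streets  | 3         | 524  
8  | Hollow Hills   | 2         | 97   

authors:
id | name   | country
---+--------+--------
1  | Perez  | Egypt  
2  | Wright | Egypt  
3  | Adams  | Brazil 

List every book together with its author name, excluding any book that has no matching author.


INNER JOIN keeps only books rows whose author_id matches an id in authors. Walk through each book:
  - book 1 (The Glass Key): author_id=2 -> matches Wright
  - book 2 (The Long Road): author_id=3 -> matches Adams
  - book 3 (Broken Clocks): author_id=NULL, no match -> dropped
  - book 4 (The Blue Door): author_id=NULL, no match -> dropped
  - book 5 (Distant Shores): author_id=3 -> matches Adams
  - book 6 (Empty Rooms): author_id=3 -> matches Adams
  - book 7 (Quiet Streets): author_id=3 -> matches Adams
  - book 8 (Hollow Hills): author_id=2 -> matches Wright
So 2 of 8 rows are dropped.

SQL:
SELECT a.title, b.name AS author
FROM books a
INNER JOIN authors b ON a.author_id = b.id

Result:
title          | author
---------------+-------
The Glass Key  | Wright
The Long Road  | Adams 
Distant Shores | Adams 
Empty Rooms    | Adams 
Quiet Streets  | Adams 
Hollow Hills   | Wright


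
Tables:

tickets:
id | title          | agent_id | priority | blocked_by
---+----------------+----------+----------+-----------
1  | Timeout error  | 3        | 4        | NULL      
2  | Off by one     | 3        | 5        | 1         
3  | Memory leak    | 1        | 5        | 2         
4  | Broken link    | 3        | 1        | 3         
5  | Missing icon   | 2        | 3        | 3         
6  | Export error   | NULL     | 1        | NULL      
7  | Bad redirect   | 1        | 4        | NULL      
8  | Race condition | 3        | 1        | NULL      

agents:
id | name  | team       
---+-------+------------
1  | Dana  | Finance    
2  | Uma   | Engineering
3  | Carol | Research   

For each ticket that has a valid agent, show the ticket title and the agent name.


INNER JOIN keeps only tickets rows whose agent_id matches an id in agents. Walk through each ticket:
  - ticket 1 (Timeout error): agent_id=3 -> matches Carol
  - ticket 2 (Off by one): agent_id=3 -> matches Carol
  - ticket 3 (Memory leak): agent_id=1 -> matches Dana
  - ticket 4 (Broken link): agent_id=3 -> matches Carol
  - ticket 5 (Missing icon): agent_id=2 -> matches Uma
  - ticket 6 (Export error): agent_id=NULL, no match -> dropped
  - ticket 7 (Bad redirect): agent_id=1 -> matches Dana
  - ticket 8 (Race condition): agent_id=3 -> matches Carol
So 1 of 8 rows is dropped.

SQL:
SELECT a.title, b.name AS agent
FROM tickets a
INNER JOIN agents b ON a.agent_id = b.id

Result:
title          | agent
---------------+------
Timeout error  | Carol
Off by one     | Carol
Memory leak    | Dana 
Broken link    | Carol
Missing icon   | Uma  
Bad redirect   | Dana 
Race condition | Carol


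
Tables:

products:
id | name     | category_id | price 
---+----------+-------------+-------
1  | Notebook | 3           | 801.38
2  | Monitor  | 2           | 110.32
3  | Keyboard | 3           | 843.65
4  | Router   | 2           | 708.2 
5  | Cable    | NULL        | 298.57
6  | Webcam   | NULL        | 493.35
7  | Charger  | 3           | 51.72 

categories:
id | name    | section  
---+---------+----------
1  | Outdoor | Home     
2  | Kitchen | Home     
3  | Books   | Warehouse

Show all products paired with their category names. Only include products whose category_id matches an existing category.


INNER JOIN keeps only products rows whose category_id matches an id in categories. Walk through each product:
  - product 1 (Notebook): category_id=3 -> matches Books
  - product 2 (Monitor): category_id=2 -> matches Kitchen
  - product 3 (Keyboard): category_id=3 -> matches Books
  - product 4 (Router): category_id=2 -> matches Kitchen
  - product 5 (Cable): category_id=NULL, no match -> dropped
  - product 6 (Webcam): category_id=NULL, no match -> dropped
  - product 7 (Charger): category_id=3 -> matches Books
So 2 of 7 rows are dropped.

SQL:
SELECT a.name, b.name AS category
FROM products a
INNER JOIN categories b ON a.category_id = b.id

Result:
name     | category
---------+---------
Notebook | Books   
Monitor  | Kitchen 
Keyboard | Books   
Router   | Kitchen 
Charger  | Books   


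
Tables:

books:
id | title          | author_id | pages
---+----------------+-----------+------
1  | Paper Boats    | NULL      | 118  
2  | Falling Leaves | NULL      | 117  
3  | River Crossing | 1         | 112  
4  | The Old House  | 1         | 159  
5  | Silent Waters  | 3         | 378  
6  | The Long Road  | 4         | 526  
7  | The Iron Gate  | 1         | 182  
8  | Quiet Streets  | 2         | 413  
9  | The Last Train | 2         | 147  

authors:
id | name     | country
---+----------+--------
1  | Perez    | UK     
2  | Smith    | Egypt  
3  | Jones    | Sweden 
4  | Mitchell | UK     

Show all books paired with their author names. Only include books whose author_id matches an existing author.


INNER JOIN keeps only books rows whose author_id matches an id in authors. Walk through each book:
  - book 1 (Paper Boats): author_id=NULL, no match -> dropped
  - book 2 (Falling Leaves): author_id=NULL, no match -> dropped
  - book 3 (River Crossing): author_id=1 -> matches Perez
  - book 4 (The Old House): author_id=1 -> matches Perez
  - book 5 (Silent Waters): author_id=3 -> matches Jones
  - book 6 (The Long Road): author_id=4 -> matches Mitchell
  - book 7 (The Iron Gate): author_id=1 -> matches Perez
  - book 8 (Quiet Streets): author_id=2 -> matches Smith
  - book 9 (The Last Train): author_id=2 -> matches Smith
So 2 of 9 rows are dropped.

SQL:
SELECT a.title, b.name AS author
FROM books a
INNER JOIN authors b ON a.author_id = b.id

Result:
title          | author  
---------------+---------
River Crossing | Perez   
The Old House  | Perez   
Silent Waters  | Jones   
The Long Road  | Mitchell
The Iron Gate  | Perez   
Quiet Streets  | Smith   
The Last Train | Smith   


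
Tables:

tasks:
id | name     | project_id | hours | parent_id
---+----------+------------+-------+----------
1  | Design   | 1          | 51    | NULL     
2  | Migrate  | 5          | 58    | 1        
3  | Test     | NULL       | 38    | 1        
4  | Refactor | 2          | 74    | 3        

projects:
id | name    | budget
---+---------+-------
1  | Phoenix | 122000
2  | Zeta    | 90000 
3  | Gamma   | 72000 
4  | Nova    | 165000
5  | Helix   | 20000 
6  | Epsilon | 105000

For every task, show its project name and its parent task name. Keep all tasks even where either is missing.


Two LEFT JOINs from the same base table tasks: one to projects via project_id, one to tasks itself via parent_id. Both are LEFT so every task is preserved.
Match against projects:
  - task 1 (Design): project_id=1 -> matches Phoenix
  - task 2 (Migrate): project_id=5 -> matches Helix
  - task 3 (Test): project_id=NULL, no match -> kept with NULL
  - task 4 (Refactor): project_id=2 -> matches Zeta
Match against tasks (self):
  - task 1 (Design): parent_id=NULL -> NULL
  - task 2 (Migrate): parent_id=1 -> Design
  - task 3 (Test): parent_id=1 -> Design
  - task 4 (Refactor): parent_id=3 -> Test

SQL:
SELECT a.name, b.name AS project, c.name AS parent
FROM tasks a
LEFT JOIN projects b ON a.project_id = b.id
LEFT JOIN tasks c ON a.parent_id = c.id

Result:
name     | project | parent
---------+---------+-------
Design   | Phoenix | NULL  
Migrate  | Helix   | Design
Test     | NULL    | Design
Refactor | Zeta    | Test  


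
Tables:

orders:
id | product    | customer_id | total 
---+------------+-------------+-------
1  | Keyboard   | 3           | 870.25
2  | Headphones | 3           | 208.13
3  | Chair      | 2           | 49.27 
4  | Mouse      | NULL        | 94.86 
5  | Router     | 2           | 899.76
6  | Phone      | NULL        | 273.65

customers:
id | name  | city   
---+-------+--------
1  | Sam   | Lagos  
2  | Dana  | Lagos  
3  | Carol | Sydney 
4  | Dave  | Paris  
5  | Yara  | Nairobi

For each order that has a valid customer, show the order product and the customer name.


INNER JOIN keeps only orders rows whose customer_id matches an id in customers. Walk through each order:
  - order 1 (Keyboard): customer_id=3 -> matches Carol
  - order 2 (Headphones): customer_id=3 -> matches Carol
  - order 3 (Chair): customer_id=2 -> matches Dana
  - order 4 (Mouse): customer_id=NULL, no match -> dropped
  - order 5 (Router): customer_id=2 -> matches Dana
  - order 6 (Phone): customer_id=NULL, no match -> dropped
So 2 of 6 rows are dropped.

SQL:
SELECT a.product, b.name AS customer
FROM orders a
INNER JOIN customers b ON a.customer_id = b.id

Result:
product    | customer
-----------+---------
Keyboard   | Carol   
Headphones | Carol   
Chair      | Dana    
Router     | Dana    


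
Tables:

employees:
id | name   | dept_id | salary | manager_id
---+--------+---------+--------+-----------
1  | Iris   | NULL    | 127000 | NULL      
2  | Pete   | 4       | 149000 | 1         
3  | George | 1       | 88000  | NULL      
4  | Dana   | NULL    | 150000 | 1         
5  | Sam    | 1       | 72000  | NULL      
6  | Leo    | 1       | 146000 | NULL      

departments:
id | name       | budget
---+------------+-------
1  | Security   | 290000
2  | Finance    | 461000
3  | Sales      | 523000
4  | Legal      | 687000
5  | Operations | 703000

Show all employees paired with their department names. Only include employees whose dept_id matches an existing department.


INNER JOIN keeps only employees rows whose dept_id matches an id in departments. Walk through each employee:
  - employee 1 (Iris): dept_id=NULL, no match -> dropped
  - employee 2 (Pete): dept_id=4 -> matches Legal
  - employee 3 (George): dept_id=1 -> matches Security
  - employee 4 (Dana): dept_id=NULL, no match -> dropped
  - employee 5 (Sam): dept_id=1 -> matches Security
  - employee 6 (Leo): dept_id=1 -> matches Security
So 2 of 6 rows are dropped.

SQL:
SELECT a.name, b.name AS department
FROM employees a
INNER JOIN departments b ON a.dept_id = b.id

Result:
name   | department
-------+-----------
Pete   | Legal     
George | Security  
Sam    | Security  
Leo    | Security  


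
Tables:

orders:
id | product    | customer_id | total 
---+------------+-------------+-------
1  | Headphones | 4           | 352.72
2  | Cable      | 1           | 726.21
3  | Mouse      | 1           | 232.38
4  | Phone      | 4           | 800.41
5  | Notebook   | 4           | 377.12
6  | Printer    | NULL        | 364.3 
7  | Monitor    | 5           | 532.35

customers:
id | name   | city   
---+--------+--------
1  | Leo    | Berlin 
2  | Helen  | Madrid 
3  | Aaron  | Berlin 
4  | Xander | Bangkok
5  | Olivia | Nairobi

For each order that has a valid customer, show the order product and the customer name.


INNER JOIN keeps only orders rows whose customer_id matches an id in customers. Walk through each order:
  - order 1 (Headphones): customer_id=4 -> matches Xander
  - order 2 (Cable): customer_id=1 -> matches Leo
  - order 3 (Mouse): customer_id=1 -> matches Leo
  - order 4 (Phone): customer_id=4 -> matches Xander
  - order 5 (Notebook): customer_id=4 -> matches Xander
  - order 6 (Printer): customer_id=NULL, no match -> dropped
  - order 7 (Monitor): customer_id=5 -> matches Olivia
So 1 of 7 rows is dropped.

SQL:
SELECT a.product, b.name AS customer
FROM orders a
INNER JOIN customers b ON a.customer_id = b.id

Result:
product    | customer
-----------+---------
Headphones | Xander  
Cable      | Leo     
Mouse      | Leo     
Phone      | Xander  
Notebook   | Xander  
Monitor    | Olivia  


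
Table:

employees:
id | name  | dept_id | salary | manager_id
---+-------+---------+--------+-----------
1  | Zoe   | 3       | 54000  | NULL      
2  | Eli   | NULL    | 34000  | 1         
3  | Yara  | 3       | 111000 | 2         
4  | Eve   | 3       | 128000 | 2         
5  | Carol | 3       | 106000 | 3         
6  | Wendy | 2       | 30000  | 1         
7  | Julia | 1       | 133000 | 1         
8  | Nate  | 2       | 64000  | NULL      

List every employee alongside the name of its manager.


This is a self-join: employees is joined to a second copy of itself, matching each row's manager_id to another row's id. Use LEFT JOIN so rows with manager_id=NULL are kept.
  - employee 1 (Zoe): manager_id=NULL -> NULL
  - employee 2 (Eli): manager_id=1 -> Zoe
  - employee 3 (Yara): manager_id=2 -> Eli
  - employee 4 (Eve): manager_id=2 -> Eli
  - employee 5 (Carol): manager_id=3 -> Yara
  - employee 6 (Wendy): manager_id=1 -> Zoe
  - employee 7 (Julia): manager_id=1 -> Zoe
  - employee 8 (Nate): manager_id=NULL -> NULL

SQL:
SELECT a.name AS item, b.name AS manager
FROM employees a
LEFT JOIN employees b ON a.manager_id = b.id

Result:
item  | manager
------+--------
Zoe   | NULL   
Eli   | Zoe    
Yara  | Eli    
Eve   | Eli    
Carol | Yara   
Wendy | Zoe    
Julia | Zoe    
Nate  | NULL   


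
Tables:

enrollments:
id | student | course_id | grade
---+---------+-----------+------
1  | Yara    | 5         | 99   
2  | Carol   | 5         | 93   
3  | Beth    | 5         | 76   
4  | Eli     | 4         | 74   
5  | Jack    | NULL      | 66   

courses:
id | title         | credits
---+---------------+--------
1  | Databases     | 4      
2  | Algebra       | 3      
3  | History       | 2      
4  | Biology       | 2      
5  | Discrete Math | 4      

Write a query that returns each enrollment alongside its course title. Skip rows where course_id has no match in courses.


INNER JOIN keeps only enrollments rows whose course_id matches an id in courses. Walk through each enrollment:
  - enrollment 1 (Yara): course_id=5 -> matches Discrete Math
  - enrollment 2 (Carol): course_id=5 -> matches Discrete Math
  - enrollment 3 (Beth): course_id=5 -> matches Discrete Math
  - enrollment 4 (Eli): course_id=4 -> matches Biology
  - enrollment 5 (Jack): course_id=NULL, no match -> dropped
So 1 of 5 rows is dropped.

SQL:
SELECT a.student, b.title AS course
FROM enrollments a
INNER JOIN courses b ON a.course_id = b.id

Result:
student | course       
--------+--------------
Yara    | Discrete Math
Carol   | Discrete Math
Beth    | Discrete Math
Eli     | Biology      


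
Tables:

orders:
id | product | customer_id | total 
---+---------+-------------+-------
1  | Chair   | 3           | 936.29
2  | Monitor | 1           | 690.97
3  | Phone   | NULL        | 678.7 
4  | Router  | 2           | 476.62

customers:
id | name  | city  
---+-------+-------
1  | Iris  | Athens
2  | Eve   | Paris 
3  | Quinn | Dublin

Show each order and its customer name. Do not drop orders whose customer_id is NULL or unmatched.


LEFT JOIN keeps every row from orders (the left table); where customer_id has no match in customers, the customer columns become NULL. Walk through each order:
  - order 1 (Chair): customer_id=3 -> matches Quinn
  - order 2 (Monitor): customer_id=1 -> matches Iris
  - order 3 (Phone): customer_id=NULL, no match -> kept with NULL
  - order 4 (Router): customer_id=2 -> matches Eve
All 4 rows appear; 1 has NULL customer.

SQL:
SELECT a.product, b.name AS customer
FROM orders a
LEFT JOIN customers b ON a.customer_id = b.id

Result:
product | customer
--------+---------
Chair   | Quinn   
Monitor | Iris    
Phone   | NULL    
Router  | Eve     


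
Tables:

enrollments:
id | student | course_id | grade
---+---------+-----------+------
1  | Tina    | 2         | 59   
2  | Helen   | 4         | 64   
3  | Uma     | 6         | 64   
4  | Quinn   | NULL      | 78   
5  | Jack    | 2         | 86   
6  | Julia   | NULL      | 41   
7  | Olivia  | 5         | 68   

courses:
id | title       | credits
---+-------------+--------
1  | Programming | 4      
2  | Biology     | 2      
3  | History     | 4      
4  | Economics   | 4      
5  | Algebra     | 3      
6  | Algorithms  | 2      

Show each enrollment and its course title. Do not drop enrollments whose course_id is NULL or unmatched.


LEFT JOIN keeps every row from enrollments (the left table); where course_id has no match in courses, the course columns become NULL. Walk through each enrollment:
  - enrollment 1 (Tina): course_id=2 -> matches Biology
  - enrollment 2 (Helen): course_id=4 -> matches Economics
  - enrollment 3 (Uma): course_id=6 -> matches Algorithms
  - enrollment 4 (Quinn): course_id=NULL, no match -> kept with NULL
  - enrollment 5 (Jack): course_id=2 -> matches Biology
  - enrollment 6 (Julia): course_id=NULL, no match -> kept with NULL
  - enrollment 7 (Olivia): course_id=5 -> matches Algebra
All 7 rows appear; 2 have NULL course.

SQL:
SELECT a.student, b.title AS course
FROM enrollments a
LEFT JOIN courses b ON a.course_id = b.id

Result:
student | course    
--------+-----------
Tina    | Biology   
Helen   | Economics 
Uma     | Algorithms
Quinn   | NULL      
Jack    | Biology   
Julia   | NULL      
Olivia  | Algebra   


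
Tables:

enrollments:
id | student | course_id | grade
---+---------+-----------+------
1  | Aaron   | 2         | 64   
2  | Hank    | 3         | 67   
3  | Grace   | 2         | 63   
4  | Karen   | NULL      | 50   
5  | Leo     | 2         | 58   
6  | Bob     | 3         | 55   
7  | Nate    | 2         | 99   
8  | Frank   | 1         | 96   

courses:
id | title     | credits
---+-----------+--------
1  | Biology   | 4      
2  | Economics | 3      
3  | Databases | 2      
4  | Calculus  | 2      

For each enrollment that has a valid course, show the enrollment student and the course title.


INNER JOIN keeps only enrollments rows whose course_id matches an id in courses. Walk through each enrollment:
  - enrollment 1 (Aaron): course_id=2 -> matches Economics
  - enrollment 2 (Hank): course_id=3 -> matches Databases
  - enrollment 3 (Grace): course_id=2 -> matches Economics
  - enrollment 4 (Karen): course_id=NULL, no match -> dropped
  - enrollment 5 (Leo): course_id=2 -> matches Economics
  - enrollment 6 (Bob): course_id=3 -> matches Databases
  - enrollment 7 (Nate): course_id=2 -> matches Economics
  - enrollment 8 (Frank): course_id=1 -> matches Biology
So 1 of 8 rows is dropped.

SQL:
SELECT a.student, b.title AS course
FROM enrollments a
INNER JOIN courses b ON a.course_id = b.id

Result:
student | course   
--------+----------
Aaron   | Economics
Hank    | Databases
Grace   | Economics
Leo     | Economics
Bob     | Databases
Nate    | Economics
Frank   | Biology  


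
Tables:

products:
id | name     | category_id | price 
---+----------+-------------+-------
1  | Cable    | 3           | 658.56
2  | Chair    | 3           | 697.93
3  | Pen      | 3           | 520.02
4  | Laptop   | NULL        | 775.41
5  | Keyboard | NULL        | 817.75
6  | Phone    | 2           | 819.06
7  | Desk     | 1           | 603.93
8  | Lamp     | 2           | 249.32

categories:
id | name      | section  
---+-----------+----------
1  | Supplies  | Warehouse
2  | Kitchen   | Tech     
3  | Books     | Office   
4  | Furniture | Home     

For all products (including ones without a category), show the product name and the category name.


LEFT JOIN keeps every row from products (the left table); where category_id has no match in categories, the category columns become NULL. Walk through each product:
  - product 1 (Cable): category_id=3 -> matches Books
  - product 2 (Chair): category_id=3 -> matches Books
  - product 3 (Pen): category_id=3 -> matches Books
  - product 4 (Laptop): category_id=NULL, no match -> kept with NULL
  - product 5 (Keyboard): category_id=NULL, no match -> kept with NULL
  - product 6 (Phone): category_id=2 -> matches Kitchen
  - product 7 (Desk): category_id=1 -> matches Supplies
  - product 8 (Lamp): category_id=2 -> matches Kitchen
All 8 rows appear; 2 have NULL category.

SQL:
SELECT a.name, b.name AS category
FROM products a
LEFT JOIN categories b ON a.category_id = b.id

Result:
name     | category
---------+---------
Cable    | Books   
Chair    | Books   
Pen      | Books   
Laptop   | NULL    
Keyboard | NULL    
Phone    | Kitchen 
Desk     | Supplies
Lamp     | Kitchen 


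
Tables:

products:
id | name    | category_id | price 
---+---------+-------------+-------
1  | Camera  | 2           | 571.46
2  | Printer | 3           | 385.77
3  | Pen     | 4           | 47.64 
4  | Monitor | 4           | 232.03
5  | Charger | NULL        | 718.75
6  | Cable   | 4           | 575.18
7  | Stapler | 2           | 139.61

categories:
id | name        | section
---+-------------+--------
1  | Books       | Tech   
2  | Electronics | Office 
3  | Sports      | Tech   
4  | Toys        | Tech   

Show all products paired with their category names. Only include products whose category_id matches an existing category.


INNER JOIN keeps only products rows whose category_id matches an id in categories. Walk through each product:
  - product 1 (Camera): category_id=2 -> matches Electronics
  - product 2 (Printer): category_id=3 -> matches Sports
  - product 3 (Pen): category_id=4 -> matches Toys
  - product 4 (Monitor): category_id=4 -> matches Toys
  - product 5 (Charger): category_id=NULL, no match -> dropped
  - product 6 (Cable): category_id=4 -> matches Toys
  - product 7 (Stapler): category_id=2 -> matches Electronics
So 1 of 7 rows is dropped.

SQL:
SELECT a.name, b.name AS category
FROM products a
INNER JOIN categories b ON a.category_id = b.id

Result:
name    | category   
--------+------------
Camera  | Electronics
Printer | Sports     
Pen     | Toys       
Monitor | Toys       
Cable   | Toys       
Stapler | Electronics


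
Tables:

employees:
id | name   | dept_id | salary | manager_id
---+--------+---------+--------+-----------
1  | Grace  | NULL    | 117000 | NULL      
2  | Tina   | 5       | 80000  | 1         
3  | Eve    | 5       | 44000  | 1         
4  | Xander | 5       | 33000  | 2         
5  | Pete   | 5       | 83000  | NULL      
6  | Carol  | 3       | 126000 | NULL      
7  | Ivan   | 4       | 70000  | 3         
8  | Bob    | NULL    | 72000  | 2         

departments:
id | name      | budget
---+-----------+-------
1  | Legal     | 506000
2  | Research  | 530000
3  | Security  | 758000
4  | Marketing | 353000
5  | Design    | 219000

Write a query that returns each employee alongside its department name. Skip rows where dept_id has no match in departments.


INNER JOIN keeps only employees rows whose dept_id matches an id in departments. Walk through each employee:
  - employee 1 (Grace): dept_id=NULL, no match -> dropped
  - employee 2 (Tina): dept_id=5 -> matches Design
  - employee 3 (Eve): dept_id=5 -> matches Design
  - employee 4 (Xander): dept_id=5 -> matches Design
  - employee 5 (Pete): dept_id=5 -> matches Design
  - employee 6 (Carol): dept_id=3 -> matches Security
  - employee 7 (Ivan): dept_id=4 -> matches Marketing
  - employee 8 (Bob): dept_id=NULL, no match -> dropped
So 2 of 8 rows are dropped.

SQL:
SELECT a.name, b.name AS department
FROM employees a
INNER JOIN departments b ON a.dept_id = b.id

Result:
name   | department
-------+-----------
Tina   | Design    
Eve    | Design    
Xander | Design    
Pete   | Design    
Carol  | Security  
Ivan   | Marketing 


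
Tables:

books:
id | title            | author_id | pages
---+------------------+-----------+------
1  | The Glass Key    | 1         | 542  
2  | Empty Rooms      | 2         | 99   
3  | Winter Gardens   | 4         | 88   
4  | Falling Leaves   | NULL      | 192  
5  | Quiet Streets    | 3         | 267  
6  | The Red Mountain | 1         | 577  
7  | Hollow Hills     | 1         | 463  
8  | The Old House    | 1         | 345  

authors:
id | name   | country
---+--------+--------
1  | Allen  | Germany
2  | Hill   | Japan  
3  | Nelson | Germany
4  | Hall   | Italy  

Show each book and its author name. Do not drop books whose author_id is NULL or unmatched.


LEFT JOIN keeps every row from books (the left table); where author_id has no match in authors, the author columns become NULL. Walk through each book:
  - book 1 (The Glass Key): author_id=1 -> matches Allen
  - book 2 (Empty Rooms): author_id=2 -> matches Hill
  - book 3 (Winter Gardens): author_id=4 -> matches Hall
  - book 4 (Falling Leaves): author_id=NULL, no match -> kept with NULL
  - book 5 (Quiet Streets): author_id=3 -> matches Nelson
  - book 6 (The Red Mountain): author_id=1 -> matches Allen
  - book 7 (Hollow Hills): author_id=1 -> matches Allen
  - book 8 (The Old House): author_id=1 -> matches Allen
All 8 rows appear; 1 has NULL author.

SQL:
SELECT a.title, b.name AS author
FROM books a
LEFT JOIN authors b ON a.author_id = b.id

Result:
title            | author
-----------------+-------
The Glass Key    | Allen 
Empty Rooms      | Hill  
Winter Gardens   | Hall  
Falling Leaves   | NULL  
Quiet Streets    | Nelson
The Red Mountain | Allen 
Hollow Hills     | Allen 
The Old House    | Allen 


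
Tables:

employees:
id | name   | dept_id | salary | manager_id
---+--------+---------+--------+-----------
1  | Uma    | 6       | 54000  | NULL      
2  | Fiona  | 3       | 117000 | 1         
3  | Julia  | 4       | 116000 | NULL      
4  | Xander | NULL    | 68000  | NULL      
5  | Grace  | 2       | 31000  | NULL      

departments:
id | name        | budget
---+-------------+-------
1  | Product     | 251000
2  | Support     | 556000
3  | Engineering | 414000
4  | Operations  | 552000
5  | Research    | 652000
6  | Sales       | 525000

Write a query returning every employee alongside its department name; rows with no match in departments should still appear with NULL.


LEFT JOIN keeps every row from employees (the left table); where dept_id has no match in departments, the department columns become NULL. Walk through each employee:
  - employee 1 (Uma): dept_id=6 -> matches Sales
  - employee 2 (Fiona): dept_id=3 -> matches Engineering
  - employee 3 (Julia): dept_id=4 -> matches Operations
  - employee 4 (Xander): dept_id=NULL, no match -> kept with NULL
  - employee 5 (Grace): dept_id=2 -> matches Support
All 5 rows appear; 1 has NULL department.

SQL:
SELECT a.name, b.name AS department
FROM employees a
LEFT JOIN departments b ON a.dept_id = b.id

Result:
name   | department 
-------+------------
Uma    | Sales      
Fiona  | Engineering
Julia  | Operations 
Xander | NULL       
Grace  | Support    


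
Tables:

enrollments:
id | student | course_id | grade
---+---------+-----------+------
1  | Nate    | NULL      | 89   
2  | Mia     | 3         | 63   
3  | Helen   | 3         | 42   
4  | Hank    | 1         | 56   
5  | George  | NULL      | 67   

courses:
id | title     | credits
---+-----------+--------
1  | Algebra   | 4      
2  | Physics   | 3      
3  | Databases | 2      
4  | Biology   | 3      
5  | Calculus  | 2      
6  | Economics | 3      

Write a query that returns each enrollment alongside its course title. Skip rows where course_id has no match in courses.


INNER JOIN keeps only enrollments rows whose course_id matches an id in courses. Walk through each enrollment:
  - enrollment 1 (Nate): course_id=NULL, no match -> dropped
  - enrollment 2 (Mia): course_id=3 -> matches Databases
  - enrollment 3 (Helen): course_id=3 -> matches Databases
  - enrollment 4 (Hank): course_id=1 -> matches Algebra
  - enrollment 5 (George): course_id=NULL, no match -> dropped
So 2 of 5 rows are dropped.

SQL:
SELECT a.student, b.title AS course
FROM enrollments a
INNER JOIN courses b ON a.course_id = b.id

Result:
student | course   
--------+----------
Mia     | Databases
Helen   | Databases
Hank    | Algebra  


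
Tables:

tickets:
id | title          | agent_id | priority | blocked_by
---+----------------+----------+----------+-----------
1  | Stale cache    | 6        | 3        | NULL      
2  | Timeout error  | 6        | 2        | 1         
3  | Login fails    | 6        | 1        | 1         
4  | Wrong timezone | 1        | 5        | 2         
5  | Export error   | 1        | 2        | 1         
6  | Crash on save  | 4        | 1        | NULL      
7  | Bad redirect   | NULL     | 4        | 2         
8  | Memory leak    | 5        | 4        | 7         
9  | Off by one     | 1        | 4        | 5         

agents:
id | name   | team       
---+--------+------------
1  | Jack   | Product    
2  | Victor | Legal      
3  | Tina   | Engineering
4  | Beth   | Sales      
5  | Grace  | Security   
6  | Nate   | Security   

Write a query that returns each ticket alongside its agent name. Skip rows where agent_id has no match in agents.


INNER JOIN keeps only tickets rows whose agent_id matches an id in agents. Walk through each ticket:
  - ticket 1 (Stale cache): agent_id=6 -> matches Nate
  - ticket 2 (Timeout error): agent_id=6 -> matches Nate
  - ticket 3 (Login fails): agent_id=6 -> matches Nate
  - ticket 4 (Wrong timezone): agent_id=1 -> matches Jack
  - ticket 5 (Export error): agent_id=1 -> matches Jack
  - ticket 6 (Crash on save): agent_id=4 -> matches Beth
  - ticket 7 (Bad redirect): agent_id=NULL, no match -> dropped
  - ticket 8 (Memory leak): agent_id=5 -> matches Grace
  - ticket 9 (Off by one): agent_id=1 -> matches Jack
So 1 of 9 rows is dropped.

SQL:
SELECT a.title, b.name AS agent
FROM tickets a
INNER JOIN agents b ON a.agent_id = b.id

Result:
title          | agent
---------------+------
Stale cache    | Nate 
Timeout error  | Nate 
Login fails    | Nate 
Wrong timezone | Jack 
Export error   | Jack 
Crash on save  | Beth 
Memory leak    | Grace
Off by one     | Jack 


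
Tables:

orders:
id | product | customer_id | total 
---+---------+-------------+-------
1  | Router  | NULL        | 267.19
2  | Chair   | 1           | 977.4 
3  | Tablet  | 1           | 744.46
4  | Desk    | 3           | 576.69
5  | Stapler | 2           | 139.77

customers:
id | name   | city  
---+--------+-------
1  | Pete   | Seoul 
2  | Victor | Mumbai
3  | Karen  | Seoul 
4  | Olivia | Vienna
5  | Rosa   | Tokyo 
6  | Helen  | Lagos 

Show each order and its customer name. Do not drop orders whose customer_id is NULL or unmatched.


LEFT JOIN keeps every row from orders (the left table); where customer_id has no match in customers, the customer columns become NULL. Walk through each order:
  - order 1 (Router): customer_id=NULL, no match -> kept with NULL
  - order 2 (Chair): customer_id=1 -> matches Pete
  - order 3 (Tablet): customer_id=1 -> matches Pete
  - order 4 (Desk): customer_id=3 -> matches Karen
  - order 5 (Stapler): customer_id=2 -> matches Victor
All 5 rows appear; 1 has NULL customer.

SQL:
SELECT a.product, b.name AS customer
FROM orders a
LEFT JOIN customers b ON a.customer_id = b.id

Result:
product | customer
--------+---------
Router  | NULL    
Chair   | Pete    
Tablet  | Pete    
Desk    | Karen   
Stapler | Victor  


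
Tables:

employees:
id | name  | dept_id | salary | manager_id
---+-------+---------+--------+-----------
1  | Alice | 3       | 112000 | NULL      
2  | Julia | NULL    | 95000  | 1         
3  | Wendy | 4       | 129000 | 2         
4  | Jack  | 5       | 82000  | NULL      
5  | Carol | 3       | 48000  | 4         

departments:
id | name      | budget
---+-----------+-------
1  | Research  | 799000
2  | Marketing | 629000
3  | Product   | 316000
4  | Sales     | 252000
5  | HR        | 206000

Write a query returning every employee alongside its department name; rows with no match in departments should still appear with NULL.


LEFT JOIN keeps every row from employees (the left table); where dept_id has no match in departments, the department columns become NULL. Walk through each employee:
  - employee 1 (Alice): dept_id=3 -> matches Product
  - employee 2 (Julia): dept_id=NULL, no match -> kept with NULL
  - employee 3 (Wendy): dept_id=4 -> matches Sales
  - employee 4 (Jack): dept_id=5 -> matches HR
  - employee 5 (Carol): dept_id=3 -> matches Product
All 5 rows appear; 1 has NULL department.

SQL:
SELECT a.name, b.name AS department
FROM employees a
LEFT JOIN departments b ON a.dept_id = b.id

Result:
name  | department
------+-----------
Alice | Product   
Julia | NULL      
Wendy | Sales     
Jack  | HR        
Carol | Product   


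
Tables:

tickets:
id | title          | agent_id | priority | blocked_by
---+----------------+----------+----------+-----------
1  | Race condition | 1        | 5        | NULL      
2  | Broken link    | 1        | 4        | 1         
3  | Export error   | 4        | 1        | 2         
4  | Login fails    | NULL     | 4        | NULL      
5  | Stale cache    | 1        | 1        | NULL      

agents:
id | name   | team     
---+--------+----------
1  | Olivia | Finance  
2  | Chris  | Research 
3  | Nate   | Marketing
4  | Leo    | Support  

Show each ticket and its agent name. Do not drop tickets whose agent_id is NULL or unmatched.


LEFT JOIN keeps every row from tickets (the left table); where agent_id has no match in agents, the agent columns become NULL. Walk through each ticket:
  - ticket 1 (Race condition): agent_id=1 -> matches Olivia
  - ticket 2 (Broken link): agent_id=1 -> matches Olivia
  - ticket 3 (Export error): agent_id=4 -> matches Leo
  - ticket 4 (Login fails): agent_id=NULL, no match -> kept with NULL
  - ticket 5 (Stale cache): agent_id=1 -> matches Olivia
All 5 rows appear; 1 has NULL agent.

SQL:
SELECT a.title, b.name AS agent
FROM tickets a
LEFT JOIN agents b ON a.agent_id = b.id

Result:
title          | agent 
---------------+-------
Race condition | Olivia
Broken link    | Olivia
Export error   | Leo   
Login fails    | NULL  
Stale cache    | Olivia


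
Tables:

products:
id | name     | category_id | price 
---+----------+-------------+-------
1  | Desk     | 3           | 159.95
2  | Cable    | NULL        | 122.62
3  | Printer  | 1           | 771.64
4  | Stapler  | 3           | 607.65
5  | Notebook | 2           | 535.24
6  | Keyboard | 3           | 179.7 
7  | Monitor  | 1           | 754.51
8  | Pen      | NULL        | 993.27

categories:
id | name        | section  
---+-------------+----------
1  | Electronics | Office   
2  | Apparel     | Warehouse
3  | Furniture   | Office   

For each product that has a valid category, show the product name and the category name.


INNER JOIN keeps only products rows whose category_id matches an id in categories. Walk through each product:
  - product 1 (Desk): category_id=3 -> matches Furniture
  - product 2 (Cable): category_id=NULL, no match -> dropped
  - product 3 (Printer): category_id=1 -> matches Electronics
  - product 4 (Stapler): category_id=3 -> matches Furniture
  - product 5 (Notebook): category_id=2 -> matches Apparel
  - product 6 (Keyboard): category_id=3 -> matches Furniture
  - product 7 (Monitor): category_id=1 -> matches Electronics
  - product 8 (Pen): category_id=NULL, no match -> dropped
So 2 of 8 rows are dropped.

SQL:
SELECT a.name, b.name AS category
FROM products a
INNER JOIN categories b ON a.category_id = b.id

Result:
name     | category   
---------+------------
Desk     | Furniture  
Printer  | Electronics
Stapler  | Furniture  
Notebook | Apparel    
Keyboard | Furniture  
Monitor  | Electronics


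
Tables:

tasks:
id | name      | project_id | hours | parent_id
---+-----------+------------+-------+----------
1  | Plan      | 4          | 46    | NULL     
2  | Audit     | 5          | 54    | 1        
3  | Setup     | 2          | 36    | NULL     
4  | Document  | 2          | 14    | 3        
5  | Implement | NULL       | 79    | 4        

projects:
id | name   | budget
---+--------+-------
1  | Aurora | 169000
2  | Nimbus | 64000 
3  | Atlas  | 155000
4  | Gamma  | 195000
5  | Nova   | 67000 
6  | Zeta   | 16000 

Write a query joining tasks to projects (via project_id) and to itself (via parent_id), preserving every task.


Two LEFT JOINs from the same base table tasks: one to projects via project_id, one to tasks itself via parent_id. Both are LEFT so every task is preserved.
Match against projects:
  - task 1 (Plan): project_id=4 -> matches Gamma
  - task 2 (Audit): project_id=5 -> matches Nova
  - task 3 (Setup): project_id=2 -> matches Nimbus
  - task 4 (Document): project_id=2 -> matches Nimbus
  - task 5 (Implement): project_id=NULL, no match -> kept with NULL
Match against tasks (self):
  - task 1 (Plan): parent_id=NULL -> NULL
  - task 2 (Audit): parent_id=1 -> Plan
  - task 3 (Setup): parent_id=NULL -> NULL
  - task 4 (Document): parent_id=3 -> Setup
  - task 5 (Implement): parent_id=4 -> Document

SQL:
SELECT a.name, b.name AS project, c.name AS parent
FROM tasks a
LEFT JOIN projects b ON a.project_id = b.id
LEFT JOIN tasks c ON a.parent_id = c.id

Result:
name      | project | parent  
----------+---------+---------
Plan      | Gamma   | NULL    
Audit     | Nova    | Plan    
Setup     | Nimbus  | NULL    
Document  | Nimbus  | Setup   
Implement | NULL    | Document


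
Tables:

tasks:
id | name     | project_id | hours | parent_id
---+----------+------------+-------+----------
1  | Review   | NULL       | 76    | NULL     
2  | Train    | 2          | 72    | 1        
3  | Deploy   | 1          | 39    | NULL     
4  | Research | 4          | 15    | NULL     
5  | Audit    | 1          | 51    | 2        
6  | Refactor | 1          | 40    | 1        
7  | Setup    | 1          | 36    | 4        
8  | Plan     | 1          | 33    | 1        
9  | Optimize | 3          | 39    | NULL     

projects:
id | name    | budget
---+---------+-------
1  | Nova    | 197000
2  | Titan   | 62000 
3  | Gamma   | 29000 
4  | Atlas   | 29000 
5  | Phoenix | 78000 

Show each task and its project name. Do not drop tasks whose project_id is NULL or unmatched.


LEFT JOIN keeps every row from tasks (the left table); where project_id has no match in projects, the project columns become NULL. Walk through each task:
  - task 1 (Review): project_id=NULL, no match -> kept with NULL
  - task 2 (Train): project_id=2 -> matches Titan
  - task 3 (Deploy): project_id=1 -> matches Nova
  - task 4 (Research): project_id=4 -> matches Atlas
  - task 5 (Audit): project_id=1 -> matches Nova
  - task 6 (Refactor): project_id=1 -> matches Nova
  - task 7 (Setup): project_id=1 -> matches Nova
  - task 8 (Plan): project_id=1 -> matches Nova
  - task 9 (Optimize): project_id=3 -> matches Gamma
All 9 rows appear; 1 has NULL project.

SQL:
SELECT a.name, b.name AS project
FROM tasks a
LEFT JOIN projects b ON a.project_id = b.id

Result:
name     | project
---------+--------
Review   | NULL   
Train    | Titan  
Deploy   | Nova   
Research | Atlas  
Audit    | Nova   
Refactor | Nova   
Setup    | Nova   
Plan     | Nova   
Optimize | Gamma  


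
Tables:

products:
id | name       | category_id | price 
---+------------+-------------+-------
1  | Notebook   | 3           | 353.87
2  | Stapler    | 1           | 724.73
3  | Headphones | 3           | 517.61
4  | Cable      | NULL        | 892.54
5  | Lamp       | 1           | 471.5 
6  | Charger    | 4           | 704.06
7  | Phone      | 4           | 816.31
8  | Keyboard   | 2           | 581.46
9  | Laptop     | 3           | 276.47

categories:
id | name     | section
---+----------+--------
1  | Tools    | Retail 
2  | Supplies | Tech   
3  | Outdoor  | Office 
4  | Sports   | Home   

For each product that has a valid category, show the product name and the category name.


INNER JOIN keeps only products rows whose category_id matches an id in categories. Walk through each product:
  - product 1 (Notebook): category_id=3 -> matches Outdoor
  - product 2 (Stapler): category_id=1 -> matches Tools
  - product 3 (Headphones): category_id=3 -> matches Outdoor
  - product 4 (Cable): category_id=NULL, no match -> dropped
  - product 5 (Lamp): category_id=1 -> matches Tools
  - product 6 (Charger): category_id=4 -> matches Sports
  - product 7 (Phone): category_id=4 -> matches Sports
  - product 8 (Keyboard): category_id=2 -> matches Supplies
  - product 9 (Laptop): category_id=3 -> matches Outdoor
So 1 of 9 rows is dropped.

SQL:
SELECT a.name, b.name AS category
FROM products a
INNER JOIN categories b ON a.category_id = b.id

Result:
name       | category
-----------+---------
Notebook   | Outdoor 
Stapler    | Tools   
Headphones | Outdoor 
Lamp       | Tools   
Charger    | Sports  
Phone      | Sports  
Keyboard   | Supplies
Laptop     | Outdoor 
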